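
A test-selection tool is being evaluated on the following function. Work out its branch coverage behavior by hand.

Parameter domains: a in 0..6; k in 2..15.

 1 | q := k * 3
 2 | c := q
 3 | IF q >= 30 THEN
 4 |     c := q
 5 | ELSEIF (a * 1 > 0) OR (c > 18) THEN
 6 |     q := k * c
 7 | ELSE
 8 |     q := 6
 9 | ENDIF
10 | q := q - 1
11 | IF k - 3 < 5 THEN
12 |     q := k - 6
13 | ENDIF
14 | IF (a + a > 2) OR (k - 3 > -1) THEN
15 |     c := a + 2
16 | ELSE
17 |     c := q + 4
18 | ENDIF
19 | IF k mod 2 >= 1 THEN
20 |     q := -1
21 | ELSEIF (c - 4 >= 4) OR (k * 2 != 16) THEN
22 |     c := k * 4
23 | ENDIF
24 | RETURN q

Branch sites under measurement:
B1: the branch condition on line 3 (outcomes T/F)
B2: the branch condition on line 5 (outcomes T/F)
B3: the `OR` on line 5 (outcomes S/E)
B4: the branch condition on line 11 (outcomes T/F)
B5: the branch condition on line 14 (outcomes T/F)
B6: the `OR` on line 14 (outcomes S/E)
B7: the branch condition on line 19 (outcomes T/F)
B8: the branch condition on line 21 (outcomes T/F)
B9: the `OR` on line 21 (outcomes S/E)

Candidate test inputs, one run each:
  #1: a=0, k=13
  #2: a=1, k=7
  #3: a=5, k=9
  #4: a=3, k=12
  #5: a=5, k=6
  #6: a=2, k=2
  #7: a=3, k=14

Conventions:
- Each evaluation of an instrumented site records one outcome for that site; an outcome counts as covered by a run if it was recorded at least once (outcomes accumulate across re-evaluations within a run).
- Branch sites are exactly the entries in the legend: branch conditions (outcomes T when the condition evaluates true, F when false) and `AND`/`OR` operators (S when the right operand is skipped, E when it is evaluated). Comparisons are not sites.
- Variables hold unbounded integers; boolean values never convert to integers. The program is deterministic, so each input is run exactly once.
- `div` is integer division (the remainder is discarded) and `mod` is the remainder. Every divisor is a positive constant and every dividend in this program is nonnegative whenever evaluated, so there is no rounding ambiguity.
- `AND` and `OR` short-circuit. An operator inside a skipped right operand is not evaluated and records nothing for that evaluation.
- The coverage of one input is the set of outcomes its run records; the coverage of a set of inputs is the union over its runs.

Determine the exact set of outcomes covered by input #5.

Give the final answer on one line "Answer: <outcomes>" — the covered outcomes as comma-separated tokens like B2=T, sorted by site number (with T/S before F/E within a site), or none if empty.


Running input #5 (a=5, k=6), event by event:
  B1->F, B3->S, B2->T, B4->T, B6->S, B5->T, B7->F, B9->E, B8->T
as a set, this run covers: B1=F, B2=T, B3=S, B4=T, B5=T, B6=S, B7=F, B8=T, B9=E
Answer: B1=F, B2=T, B3=S, B4=T, B5=T, B6=S, B7=F, B8=T, B9=E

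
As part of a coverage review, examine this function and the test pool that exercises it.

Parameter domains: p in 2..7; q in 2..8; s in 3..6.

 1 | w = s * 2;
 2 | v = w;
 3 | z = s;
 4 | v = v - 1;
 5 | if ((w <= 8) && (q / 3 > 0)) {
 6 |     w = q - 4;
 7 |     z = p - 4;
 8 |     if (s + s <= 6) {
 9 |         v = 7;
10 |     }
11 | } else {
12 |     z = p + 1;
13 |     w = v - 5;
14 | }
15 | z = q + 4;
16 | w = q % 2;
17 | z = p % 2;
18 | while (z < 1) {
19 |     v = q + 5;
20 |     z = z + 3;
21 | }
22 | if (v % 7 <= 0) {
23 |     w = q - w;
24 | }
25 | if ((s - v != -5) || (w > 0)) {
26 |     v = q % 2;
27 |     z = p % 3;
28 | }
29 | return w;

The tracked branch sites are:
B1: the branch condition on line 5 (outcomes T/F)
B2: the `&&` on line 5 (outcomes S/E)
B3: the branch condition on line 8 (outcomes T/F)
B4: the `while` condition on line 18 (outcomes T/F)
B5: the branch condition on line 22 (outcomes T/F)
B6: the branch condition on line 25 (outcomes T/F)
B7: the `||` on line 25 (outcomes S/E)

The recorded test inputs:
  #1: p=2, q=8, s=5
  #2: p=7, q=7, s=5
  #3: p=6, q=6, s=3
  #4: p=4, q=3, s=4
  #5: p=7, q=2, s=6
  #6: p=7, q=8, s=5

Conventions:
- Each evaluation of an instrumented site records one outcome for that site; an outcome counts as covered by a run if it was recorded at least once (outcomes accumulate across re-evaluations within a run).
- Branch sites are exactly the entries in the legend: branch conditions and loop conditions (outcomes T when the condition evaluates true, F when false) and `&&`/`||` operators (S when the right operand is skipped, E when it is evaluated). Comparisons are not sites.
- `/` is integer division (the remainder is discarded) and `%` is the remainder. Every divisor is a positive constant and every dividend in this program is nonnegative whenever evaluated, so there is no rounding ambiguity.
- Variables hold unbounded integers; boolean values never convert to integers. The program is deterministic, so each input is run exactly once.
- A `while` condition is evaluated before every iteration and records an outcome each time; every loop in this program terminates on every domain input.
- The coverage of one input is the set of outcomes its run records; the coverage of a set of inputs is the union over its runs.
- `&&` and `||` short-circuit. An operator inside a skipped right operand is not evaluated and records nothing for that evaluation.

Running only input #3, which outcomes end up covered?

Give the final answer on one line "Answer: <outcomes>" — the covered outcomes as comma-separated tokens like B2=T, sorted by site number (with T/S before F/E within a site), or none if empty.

Simulating input #3 (p=6, q=6, s=3) step by step:
  B2->E, B1->T, B3->T, B4->T, B4->F, B5->F, B7->S, B6->T
as a set, this run covers: B1=T, B2=E, B3=T, B4=T, B4=F, B5=F, B6=T, B7=S

Answer: B1=T, B2=E, B3=T, B4=T, B4=F, B5=F, B6=T, B7=S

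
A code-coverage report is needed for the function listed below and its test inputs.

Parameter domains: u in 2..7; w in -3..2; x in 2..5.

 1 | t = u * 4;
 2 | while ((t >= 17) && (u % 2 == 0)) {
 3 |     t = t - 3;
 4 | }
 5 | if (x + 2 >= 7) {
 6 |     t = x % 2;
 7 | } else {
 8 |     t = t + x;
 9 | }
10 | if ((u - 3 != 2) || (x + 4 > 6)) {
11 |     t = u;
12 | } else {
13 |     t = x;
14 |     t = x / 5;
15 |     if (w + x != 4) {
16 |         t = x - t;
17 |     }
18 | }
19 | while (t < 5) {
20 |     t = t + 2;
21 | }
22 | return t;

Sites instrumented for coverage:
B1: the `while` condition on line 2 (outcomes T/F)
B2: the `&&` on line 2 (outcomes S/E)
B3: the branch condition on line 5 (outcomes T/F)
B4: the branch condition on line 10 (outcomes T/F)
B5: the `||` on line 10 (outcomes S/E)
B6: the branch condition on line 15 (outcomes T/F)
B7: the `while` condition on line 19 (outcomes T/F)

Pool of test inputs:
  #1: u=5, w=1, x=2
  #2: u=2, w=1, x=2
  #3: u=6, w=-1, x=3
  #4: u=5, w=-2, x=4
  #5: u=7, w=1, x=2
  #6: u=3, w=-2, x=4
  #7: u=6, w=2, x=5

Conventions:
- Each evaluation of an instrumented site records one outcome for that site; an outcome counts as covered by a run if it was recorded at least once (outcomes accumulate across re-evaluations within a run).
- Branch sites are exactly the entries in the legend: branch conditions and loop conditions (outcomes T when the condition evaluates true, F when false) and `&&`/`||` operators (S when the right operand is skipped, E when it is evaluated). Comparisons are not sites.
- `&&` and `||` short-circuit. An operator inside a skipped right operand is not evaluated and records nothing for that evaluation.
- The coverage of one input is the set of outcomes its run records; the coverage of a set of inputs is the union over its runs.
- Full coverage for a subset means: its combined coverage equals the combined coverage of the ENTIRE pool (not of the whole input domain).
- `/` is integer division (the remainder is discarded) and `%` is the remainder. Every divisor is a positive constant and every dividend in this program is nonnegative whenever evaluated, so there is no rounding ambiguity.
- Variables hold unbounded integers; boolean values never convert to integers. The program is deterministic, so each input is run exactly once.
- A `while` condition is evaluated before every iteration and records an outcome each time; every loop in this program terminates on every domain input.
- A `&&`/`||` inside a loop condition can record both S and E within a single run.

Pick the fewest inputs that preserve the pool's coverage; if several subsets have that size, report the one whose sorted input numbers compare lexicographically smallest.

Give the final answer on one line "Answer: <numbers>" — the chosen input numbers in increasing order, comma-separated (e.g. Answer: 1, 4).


input #1, u=5, w=1, x=2: events B2->E, B1->F, B3->F, B5->E, B4->F, B6->T, B7->T, B7->T, B7->F; outcomes B1=F, B2=E, B3=F, B4=F, B5=E, B6=T, B7=T, B7=F
input #2, u=2, w=1, x=2: events B2->S, B1->F, B3->F, B5->S, B4->T, B7->T, B7->T, B7->F; outcomes B1=F, B2=S, B3=F, B4=T, B5=S, B7=T, B7=F
input #3, u=6, w=-1, x=3: events B2->E, B1->T, B2->E, B1->T, B2->E, B1->T, B2->S, B1->F, B3->F, B5->S, B4->T, B7->F; outcomes B1=T, B1=F, B2=S, B2=E, B3=F, B4=T, B5=S, B7=F
input #4, u=5, w=-2, x=4: events B2->E, B1->F, B3->F, B5->E, B4->T, B7->F; outcomes B1=F, B2=E, B3=F, B4=T, B5=E, B7=F
input #5, u=7, w=1, x=2: events B2->E, B1->F, B3->F, B5->S, B4->T, B7->F; outcomes B1=F, B2=E, B3=F, B4=T, B5=S, B7=F
input #6, u=3, w=-2, x=4: events B2->S, B1->F, B3->F, B5->S, B4->T, B7->T, B7->F; outcomes B1=F, B2=S, B3=F, B4=T, B5=S, B7=T, B7=F
input #7, u=6, w=2, x=5: events B2->E, B1->T, B2->E, B1->T, B2->E, B1->T, B2->S, B1->F, B3->T, B5->S, B4->T, B7->F; outcomes B1=T, B1=F, B2=S, B2=E, B3=T, B4=T, B5=S, B7=F
together the pool reaches 13 outcomes: B1=T, B1=F, B2=S, B2=E, B3=T, B3=F, B4=T, B4=F, B5=S, B5=E, B6=T, B7=T, B7=F
checked all size-1 subsets: none covers 13 outcomes (max 8/13)
the canonical winner is {1, 7}: size 2, full 13-outcome coverage, earliest index list among size-2 covers
Answer: 1, 7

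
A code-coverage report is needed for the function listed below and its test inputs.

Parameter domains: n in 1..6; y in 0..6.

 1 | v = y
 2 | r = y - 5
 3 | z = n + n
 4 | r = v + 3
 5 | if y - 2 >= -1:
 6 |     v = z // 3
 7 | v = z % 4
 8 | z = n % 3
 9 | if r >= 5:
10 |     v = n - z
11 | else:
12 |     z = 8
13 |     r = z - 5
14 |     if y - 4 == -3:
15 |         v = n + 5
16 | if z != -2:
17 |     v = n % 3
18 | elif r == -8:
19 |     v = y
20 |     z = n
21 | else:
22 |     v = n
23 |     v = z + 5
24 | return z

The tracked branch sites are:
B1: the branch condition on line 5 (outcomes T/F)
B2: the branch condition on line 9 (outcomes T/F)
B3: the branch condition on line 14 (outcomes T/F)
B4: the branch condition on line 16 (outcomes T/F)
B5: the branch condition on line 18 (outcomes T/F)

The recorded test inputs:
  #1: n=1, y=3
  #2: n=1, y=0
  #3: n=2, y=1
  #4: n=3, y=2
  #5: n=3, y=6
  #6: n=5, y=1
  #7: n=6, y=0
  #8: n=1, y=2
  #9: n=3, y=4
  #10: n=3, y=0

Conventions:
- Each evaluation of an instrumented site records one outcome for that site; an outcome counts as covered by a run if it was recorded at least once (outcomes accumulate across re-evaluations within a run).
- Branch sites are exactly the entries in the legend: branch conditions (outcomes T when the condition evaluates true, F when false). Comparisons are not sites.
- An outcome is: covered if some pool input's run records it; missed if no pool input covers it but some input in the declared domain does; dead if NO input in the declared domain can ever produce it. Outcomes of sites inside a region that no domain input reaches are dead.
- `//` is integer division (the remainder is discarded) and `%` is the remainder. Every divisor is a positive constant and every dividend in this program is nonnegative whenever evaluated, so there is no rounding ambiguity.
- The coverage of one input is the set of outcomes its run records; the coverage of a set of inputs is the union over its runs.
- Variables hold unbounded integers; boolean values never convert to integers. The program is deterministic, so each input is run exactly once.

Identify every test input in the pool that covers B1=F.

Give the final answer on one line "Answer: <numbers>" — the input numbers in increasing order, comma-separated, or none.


input #1 (n=1, y=3): does not produce B1=F
input #2 (n=1, y=0): produces B1=F
input #3 (n=2, y=1): does not produce B1=F
input #4 (n=3, y=2): does not produce B1=F
input #5 (n=3, y=6): does not produce B1=F
input #6 (n=5, y=1): does not produce B1=F
input #7 (n=6, y=0): produces B1=F
input #8 (n=1, y=2): does not produce B1=F
input #9 (n=3, y=4): does not produce B1=F
input #10 (n=3, y=0): produces B1=F
Answer: 2, 7, 10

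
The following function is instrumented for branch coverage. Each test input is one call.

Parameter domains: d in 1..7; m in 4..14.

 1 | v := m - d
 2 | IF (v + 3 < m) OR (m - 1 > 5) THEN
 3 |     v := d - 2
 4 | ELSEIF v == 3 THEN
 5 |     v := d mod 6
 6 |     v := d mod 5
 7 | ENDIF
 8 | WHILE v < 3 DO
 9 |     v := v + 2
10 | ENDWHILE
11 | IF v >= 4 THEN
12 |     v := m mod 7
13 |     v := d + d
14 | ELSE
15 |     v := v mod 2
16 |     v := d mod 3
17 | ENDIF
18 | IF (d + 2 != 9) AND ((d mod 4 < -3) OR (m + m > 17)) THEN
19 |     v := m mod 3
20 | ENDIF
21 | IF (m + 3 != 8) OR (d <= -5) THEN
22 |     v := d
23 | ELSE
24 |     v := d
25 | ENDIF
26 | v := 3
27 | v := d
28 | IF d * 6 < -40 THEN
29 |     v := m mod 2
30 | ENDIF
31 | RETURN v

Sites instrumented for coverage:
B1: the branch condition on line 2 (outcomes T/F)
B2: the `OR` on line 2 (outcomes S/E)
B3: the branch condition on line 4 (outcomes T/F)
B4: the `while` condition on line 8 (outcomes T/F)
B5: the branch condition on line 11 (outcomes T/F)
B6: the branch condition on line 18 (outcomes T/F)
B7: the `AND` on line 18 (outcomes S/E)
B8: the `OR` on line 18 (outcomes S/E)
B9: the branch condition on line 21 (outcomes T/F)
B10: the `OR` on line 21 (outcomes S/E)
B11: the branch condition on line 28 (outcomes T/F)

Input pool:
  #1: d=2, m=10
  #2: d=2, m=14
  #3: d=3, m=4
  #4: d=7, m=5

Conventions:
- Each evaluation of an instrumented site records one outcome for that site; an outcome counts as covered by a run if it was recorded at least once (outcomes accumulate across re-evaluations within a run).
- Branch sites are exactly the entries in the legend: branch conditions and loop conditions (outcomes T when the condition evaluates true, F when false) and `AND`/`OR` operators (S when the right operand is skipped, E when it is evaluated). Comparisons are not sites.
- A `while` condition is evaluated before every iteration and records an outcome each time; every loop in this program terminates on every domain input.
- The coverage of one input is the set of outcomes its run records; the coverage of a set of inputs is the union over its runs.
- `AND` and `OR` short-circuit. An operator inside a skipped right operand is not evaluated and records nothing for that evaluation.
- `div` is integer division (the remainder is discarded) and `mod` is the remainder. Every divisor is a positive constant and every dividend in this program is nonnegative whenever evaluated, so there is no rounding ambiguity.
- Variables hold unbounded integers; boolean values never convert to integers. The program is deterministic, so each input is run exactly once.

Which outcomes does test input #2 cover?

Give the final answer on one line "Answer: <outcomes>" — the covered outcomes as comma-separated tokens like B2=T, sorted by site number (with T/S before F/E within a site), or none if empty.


Simulating input #2 (d=2, m=14) step by step:
  B2->E, B1->T, B4->T, B4->T, B4->F, B5->T, B7->E, B8->E, B6->T, B10->S
  B9->T, B11->F
distinct outcomes covered: B1=T, B2=E, B4=T, B4=F, B5=T, B6=T, B7=E, B8=E, B9=T, B10=S, B11=F
Answer: B1=T, B2=E, B4=T, B4=F, B5=T, B6=T, B7=E, B8=E, B9=T, B10=S, B11=F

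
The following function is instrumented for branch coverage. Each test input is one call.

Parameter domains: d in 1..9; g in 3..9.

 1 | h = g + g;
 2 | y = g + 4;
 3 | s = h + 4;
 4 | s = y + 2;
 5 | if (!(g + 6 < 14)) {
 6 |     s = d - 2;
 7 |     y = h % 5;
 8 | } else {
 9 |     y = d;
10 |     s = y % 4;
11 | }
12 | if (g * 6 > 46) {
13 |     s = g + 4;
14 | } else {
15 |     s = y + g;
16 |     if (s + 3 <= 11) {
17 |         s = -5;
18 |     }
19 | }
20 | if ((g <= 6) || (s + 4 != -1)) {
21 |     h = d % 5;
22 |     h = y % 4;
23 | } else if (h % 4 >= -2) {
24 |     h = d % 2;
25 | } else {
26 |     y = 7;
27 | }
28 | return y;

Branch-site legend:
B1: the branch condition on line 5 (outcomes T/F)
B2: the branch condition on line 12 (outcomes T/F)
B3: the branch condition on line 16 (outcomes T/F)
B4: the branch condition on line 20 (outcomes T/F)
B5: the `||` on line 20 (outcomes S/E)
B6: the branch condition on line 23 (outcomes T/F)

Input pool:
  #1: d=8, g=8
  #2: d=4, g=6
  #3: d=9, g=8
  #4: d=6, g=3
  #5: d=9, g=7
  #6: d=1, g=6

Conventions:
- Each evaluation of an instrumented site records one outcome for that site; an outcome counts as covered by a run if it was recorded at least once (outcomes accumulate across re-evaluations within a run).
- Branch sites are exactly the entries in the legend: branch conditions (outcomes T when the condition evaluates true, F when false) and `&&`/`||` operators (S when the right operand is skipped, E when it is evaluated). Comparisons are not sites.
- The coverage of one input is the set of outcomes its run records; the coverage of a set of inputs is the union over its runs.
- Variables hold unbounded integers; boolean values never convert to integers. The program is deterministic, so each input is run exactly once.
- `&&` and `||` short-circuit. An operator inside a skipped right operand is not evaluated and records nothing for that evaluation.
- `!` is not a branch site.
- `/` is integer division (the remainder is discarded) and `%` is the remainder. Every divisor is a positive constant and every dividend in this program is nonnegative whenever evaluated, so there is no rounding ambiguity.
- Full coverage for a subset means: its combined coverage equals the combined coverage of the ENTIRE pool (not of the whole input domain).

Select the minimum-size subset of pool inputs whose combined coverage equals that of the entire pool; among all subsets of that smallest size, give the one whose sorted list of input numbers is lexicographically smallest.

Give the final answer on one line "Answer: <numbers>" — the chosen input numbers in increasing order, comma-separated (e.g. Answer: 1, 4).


input #1, d=8, g=8: events B1->T, B2->T, B5->E, B4->T; outcomes B1=T, B2=T, B4=T, B5=E
input #2, d=4, g=6: events B1->F, B2->F, B3->F, B5->S, B4->T; outcomes B1=F, B2=F, B3=F, B4=T, B5=S
input #3, d=9, g=8: events B1->T, B2->T, B5->E, B4->T; outcomes B1=T, B2=T, B4=T, B5=E
input #4, d=6, g=3: events B1->F, B2->F, B3->F, B5->S, B4->T; outcomes B1=F, B2=F, B3=F, B4=T, B5=S
input #5, d=9, g=7: events B1->F, B2->F, B3->F, B5->E, B4->T; outcomes B1=F, B2=F, B3=F, B4=T, B5=E
input #6, d=1, g=6: events B1->F, B2->F, B3->T, B5->S, B4->T; outcomes B1=F, B2=F, B3=T, B4=T, B5=S
pool-wide coverage (9 outcomes): B1=T, B1=F, B2=T, B2=F, B3=T, B3=F, B4=T, B5=S, B5=E
checked all size-1 subsets: none covers 9 outcomes (max 5/9)
checked all size-2 subsets: none covers 9 outcomes (max 8/9)
inputs {1, 2, 6} (size 3) cover everything; no size-3 subset with a lexicographically smaller index list covers all 9
Answer: 1, 2, 6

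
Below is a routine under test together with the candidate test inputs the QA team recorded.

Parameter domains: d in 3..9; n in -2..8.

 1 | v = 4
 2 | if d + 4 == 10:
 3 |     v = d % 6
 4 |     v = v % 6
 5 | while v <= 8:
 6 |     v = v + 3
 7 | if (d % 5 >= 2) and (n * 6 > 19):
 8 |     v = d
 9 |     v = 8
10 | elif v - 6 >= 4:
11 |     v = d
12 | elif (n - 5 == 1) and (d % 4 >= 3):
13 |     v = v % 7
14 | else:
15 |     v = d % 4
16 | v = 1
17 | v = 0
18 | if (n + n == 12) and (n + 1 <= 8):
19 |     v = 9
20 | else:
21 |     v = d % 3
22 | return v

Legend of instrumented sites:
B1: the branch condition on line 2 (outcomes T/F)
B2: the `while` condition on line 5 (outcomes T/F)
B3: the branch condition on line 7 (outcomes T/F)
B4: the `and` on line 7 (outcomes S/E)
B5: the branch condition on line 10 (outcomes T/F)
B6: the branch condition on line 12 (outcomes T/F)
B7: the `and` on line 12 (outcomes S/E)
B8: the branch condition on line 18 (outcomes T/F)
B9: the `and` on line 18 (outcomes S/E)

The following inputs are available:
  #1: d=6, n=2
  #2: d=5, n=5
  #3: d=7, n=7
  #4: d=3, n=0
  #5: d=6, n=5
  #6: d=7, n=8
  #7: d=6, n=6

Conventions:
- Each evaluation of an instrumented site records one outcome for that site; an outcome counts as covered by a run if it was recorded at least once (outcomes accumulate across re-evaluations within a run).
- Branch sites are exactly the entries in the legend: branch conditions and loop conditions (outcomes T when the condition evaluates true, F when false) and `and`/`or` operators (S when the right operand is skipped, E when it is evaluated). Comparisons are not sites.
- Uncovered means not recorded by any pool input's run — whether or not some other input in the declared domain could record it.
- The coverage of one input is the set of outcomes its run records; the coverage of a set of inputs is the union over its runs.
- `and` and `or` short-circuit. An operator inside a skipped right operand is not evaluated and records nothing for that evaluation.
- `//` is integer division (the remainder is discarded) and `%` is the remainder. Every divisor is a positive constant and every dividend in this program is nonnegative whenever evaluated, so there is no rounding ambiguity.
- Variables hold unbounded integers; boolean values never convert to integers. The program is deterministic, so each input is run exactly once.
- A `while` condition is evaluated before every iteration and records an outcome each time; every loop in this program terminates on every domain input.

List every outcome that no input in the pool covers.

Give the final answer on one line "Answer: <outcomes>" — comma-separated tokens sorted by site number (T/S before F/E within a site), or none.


input #1, d=6, n=2: events B1->T, B2->T, B2->T, B2->T, B2->F, B4->S, B3->F, B5->F, B7->S, B6->F, B9->S, B8->F; outcomes B1=T, B2=T, B2=F, B3=F, B4=S, B5=F, B6=F, B7=S, B8=F, B9=S
input #2, d=5, n=5: events B1->F, B2->T, B2->T, B2->F, B4->S, B3->F, B5->T, B9->S, B8->F; outcomes B1=F, B2=T, B2=F, B3=F, B4=S, B5=T, B8=F, B9=S
input #3, d=7, n=7: events B1->F, B2->T, B2->T, B2->F, B4->E, B3->T, B9->S, B8->F; outcomes B1=F, B2=T, B2=F, B3=T, B4=E, B8=F, B9=S
input #4, d=3, n=0: events B1->F, B2->T, B2->T, B2->F, B4->E, B3->F, B5->T, B9->S, B8->F; outcomes B1=F, B2=T, B2=F, B3=F, B4=E, B5=T, B8=F, B9=S
input #5, d=6, n=5: events B1->T, B2->T, B2->T, B2->T, B2->F, B4->S, B3->F, B5->F, B7->S, B6->F, B9->S, B8->F; outcomes B1=T, B2=T, B2=F, B3=F, B4=S, B5=F, B6=F, B7=S, B8=F, B9=S
input #6, d=7, n=8: events B1->F, B2->T, B2->T, B2->F, B4->E, B3->T, B9->S, B8->F; outcomes B1=F, B2=T, B2=F, B3=T, B4=E, B8=F, B9=S
input #7, d=6, n=6: events B1->T, B2->T, B2->T, B2->T, B2->F, B4->S, B3->F, B5->F, B7->E, B6->F, B9->E, B8->T; outcomes B1=T, B2=T, B2=F, B3=F, B4=S, B5=F, B6=F, B7=E, B8=T, B9=E
union over the pool: B1=T, B1=F, B2=T, B2=F, B3=T, B3=F, B4=S, B4=E, B5=T, B5=F, B6=F, B7=S, B7=E, B8=T, B8=F, B9=S, B9=E
uncovered (1 of 18): B6=T
Answer: B6=T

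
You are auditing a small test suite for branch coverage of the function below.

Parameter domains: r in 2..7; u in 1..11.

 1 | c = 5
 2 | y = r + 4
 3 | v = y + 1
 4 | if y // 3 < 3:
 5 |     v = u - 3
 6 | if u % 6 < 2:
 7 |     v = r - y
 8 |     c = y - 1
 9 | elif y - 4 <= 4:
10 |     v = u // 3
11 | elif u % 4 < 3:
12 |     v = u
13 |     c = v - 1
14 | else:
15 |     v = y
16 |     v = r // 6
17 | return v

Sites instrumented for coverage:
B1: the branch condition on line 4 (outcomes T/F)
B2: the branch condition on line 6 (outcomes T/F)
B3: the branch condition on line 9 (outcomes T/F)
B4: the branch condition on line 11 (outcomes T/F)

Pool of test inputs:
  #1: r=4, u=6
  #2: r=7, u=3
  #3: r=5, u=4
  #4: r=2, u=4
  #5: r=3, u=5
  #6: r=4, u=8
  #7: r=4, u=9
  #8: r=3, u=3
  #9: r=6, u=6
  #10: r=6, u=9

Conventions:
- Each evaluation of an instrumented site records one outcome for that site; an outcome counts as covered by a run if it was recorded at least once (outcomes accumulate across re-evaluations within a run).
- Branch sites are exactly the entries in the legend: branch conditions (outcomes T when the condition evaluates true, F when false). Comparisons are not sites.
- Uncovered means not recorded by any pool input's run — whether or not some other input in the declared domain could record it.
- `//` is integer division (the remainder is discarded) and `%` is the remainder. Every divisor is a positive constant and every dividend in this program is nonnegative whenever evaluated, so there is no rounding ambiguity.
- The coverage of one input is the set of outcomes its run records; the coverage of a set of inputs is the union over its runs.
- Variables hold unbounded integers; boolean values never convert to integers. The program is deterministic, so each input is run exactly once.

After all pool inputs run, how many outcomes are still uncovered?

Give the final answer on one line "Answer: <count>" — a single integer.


input #1 (r=4, u=6): events B1->T, B2->T; covers B1=T, B2=T
input #2 (r=7, u=3): events B1->F, B2->F, B3->F, B4->F; covers B1=F, B2=F, B3=F, B4=F
input #3 (r=5, u=4): events B1->F, B2->F, B3->F, B4->T; covers B1=F, B2=F, B3=F, B4=T
input #4 (r=2, u=4): events B1->T, B2->F, B3->T; covers B1=T, B2=F, B3=T
input #5 (r=3, u=5): events B1->T, B2->F, B3->T; covers B1=T, B2=F, B3=T
input #6 (r=4, u=8): events B1->T, B2->F, B3->T; covers B1=T, B2=F, B3=T
input #7 (r=4, u=9): events B1->T, B2->F, B3->T; covers B1=T, B2=F, B3=T
input #8 (r=3, u=3): events B1->T, B2->F, B3->T; covers B1=T, B2=F, B3=T
input #9 (r=6, u=6): events B1->F, B2->T; covers B1=F, B2=T
input #10 (r=6, u=9): events B1->F, B2->F, B3->F, B4->T; covers B1=F, B2=F, B3=F, B4=T
union over the pool: B1=T, B1=F, B2=T, B2=F, B3=T, B3=F, B4=T, B4=F
uncovered (0 of 8): none
Answer: 0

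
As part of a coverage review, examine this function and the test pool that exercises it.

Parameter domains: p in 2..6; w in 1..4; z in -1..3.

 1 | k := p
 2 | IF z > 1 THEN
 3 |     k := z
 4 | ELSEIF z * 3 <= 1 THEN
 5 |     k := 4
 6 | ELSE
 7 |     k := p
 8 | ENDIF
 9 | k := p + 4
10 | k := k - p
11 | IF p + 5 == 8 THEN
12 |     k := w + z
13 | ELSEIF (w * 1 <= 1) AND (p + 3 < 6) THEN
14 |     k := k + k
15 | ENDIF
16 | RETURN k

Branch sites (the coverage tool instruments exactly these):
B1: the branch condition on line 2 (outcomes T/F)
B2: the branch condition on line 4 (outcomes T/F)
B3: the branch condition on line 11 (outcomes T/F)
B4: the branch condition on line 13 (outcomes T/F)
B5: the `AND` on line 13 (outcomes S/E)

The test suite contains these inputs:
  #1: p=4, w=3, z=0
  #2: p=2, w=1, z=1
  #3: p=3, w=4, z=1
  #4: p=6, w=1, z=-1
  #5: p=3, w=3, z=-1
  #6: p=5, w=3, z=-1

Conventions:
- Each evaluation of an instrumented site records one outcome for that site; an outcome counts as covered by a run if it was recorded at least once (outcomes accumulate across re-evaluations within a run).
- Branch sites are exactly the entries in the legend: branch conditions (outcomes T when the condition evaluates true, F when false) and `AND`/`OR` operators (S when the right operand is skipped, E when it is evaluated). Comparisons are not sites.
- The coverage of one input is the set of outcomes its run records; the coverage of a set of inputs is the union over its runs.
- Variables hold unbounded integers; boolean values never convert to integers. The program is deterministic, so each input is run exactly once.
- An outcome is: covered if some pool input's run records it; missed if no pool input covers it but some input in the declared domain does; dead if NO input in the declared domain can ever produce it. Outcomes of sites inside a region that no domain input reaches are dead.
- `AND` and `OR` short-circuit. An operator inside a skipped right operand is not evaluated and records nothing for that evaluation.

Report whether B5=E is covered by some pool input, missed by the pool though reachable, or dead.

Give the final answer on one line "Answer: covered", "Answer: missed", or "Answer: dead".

B5=E is recorded by pool input(s) 2, 4 -> covered

Answer: covered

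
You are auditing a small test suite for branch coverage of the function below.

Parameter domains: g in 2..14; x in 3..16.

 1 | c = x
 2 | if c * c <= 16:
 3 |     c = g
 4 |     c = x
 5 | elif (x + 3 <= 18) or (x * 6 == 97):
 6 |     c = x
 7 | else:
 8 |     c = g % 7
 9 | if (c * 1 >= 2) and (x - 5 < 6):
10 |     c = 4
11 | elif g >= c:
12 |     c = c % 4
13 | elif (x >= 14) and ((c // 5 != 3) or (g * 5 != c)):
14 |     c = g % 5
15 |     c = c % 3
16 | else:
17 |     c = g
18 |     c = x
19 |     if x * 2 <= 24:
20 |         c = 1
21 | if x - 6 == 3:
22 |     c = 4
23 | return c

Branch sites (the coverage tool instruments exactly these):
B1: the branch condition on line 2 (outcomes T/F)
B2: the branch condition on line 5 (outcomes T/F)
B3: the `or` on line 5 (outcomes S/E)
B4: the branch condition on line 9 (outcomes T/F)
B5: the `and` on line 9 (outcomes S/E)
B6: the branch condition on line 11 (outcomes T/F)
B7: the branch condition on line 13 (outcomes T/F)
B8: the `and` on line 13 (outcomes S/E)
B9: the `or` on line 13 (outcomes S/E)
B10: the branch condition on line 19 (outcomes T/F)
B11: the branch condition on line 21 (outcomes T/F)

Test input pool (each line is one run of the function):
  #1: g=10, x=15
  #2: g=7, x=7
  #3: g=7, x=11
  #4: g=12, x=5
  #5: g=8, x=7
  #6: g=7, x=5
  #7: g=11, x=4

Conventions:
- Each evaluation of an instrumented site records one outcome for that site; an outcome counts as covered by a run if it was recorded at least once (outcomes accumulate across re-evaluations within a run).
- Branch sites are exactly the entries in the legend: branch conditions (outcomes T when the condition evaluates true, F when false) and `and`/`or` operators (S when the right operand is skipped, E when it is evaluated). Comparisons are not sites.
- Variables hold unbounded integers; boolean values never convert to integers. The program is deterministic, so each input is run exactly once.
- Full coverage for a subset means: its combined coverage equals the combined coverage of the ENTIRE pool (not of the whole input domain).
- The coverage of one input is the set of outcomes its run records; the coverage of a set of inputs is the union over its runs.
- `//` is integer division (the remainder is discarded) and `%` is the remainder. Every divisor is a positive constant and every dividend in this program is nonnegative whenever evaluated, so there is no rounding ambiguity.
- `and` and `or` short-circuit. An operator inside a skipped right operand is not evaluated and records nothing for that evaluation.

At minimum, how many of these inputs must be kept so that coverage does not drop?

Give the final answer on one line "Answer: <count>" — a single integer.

#1 (g=10, x=15) -> covered: B1=F, B2=T, B3=S, B4=F, B5=E, B6=F, B7=T, B8=E, B9=E, B11=F
#2 (g=7, x=7) -> covered: B1=F, B2=T, B3=S, B4=T, B5=E, B11=F
#3 (g=7, x=11) -> covered: B1=F, B2=T, B3=S, B4=F, B5=E, B6=F, B7=F, B8=S, B10=T, B11=F
#4 (g=12, x=5) -> covered: B1=F, B2=T, B3=S, B4=T, B5=E, B11=F
#5 (g=8, x=7) -> covered: B1=F, B2=T, B3=S, B4=T, B5=E, B11=F
#6 (g=7, x=5) -> covered: B1=F, B2=T, B3=S, B4=T, B5=E, B11=F
#7 (g=11, x=4) -> covered: B1=T, B4=T, B5=E, B11=F
the full pool covers 15 outcomes: B1=T, B1=F, B2=T, B3=S, B4=T, B4=F, B5=E, B6=F, B7=T, B7=F, B8=S, B8=E, B9=E, B10=T, B11=F
size 1 is not enough: best union over all size-1 subsets is 10/15
size 2 is not enough: best union over all size-2 subsets is 13/15
inputs {1, 3, 7} (size 3) cover everything; no size-3 subset with a lexicographically smaller index list covers all 15

Answer: 3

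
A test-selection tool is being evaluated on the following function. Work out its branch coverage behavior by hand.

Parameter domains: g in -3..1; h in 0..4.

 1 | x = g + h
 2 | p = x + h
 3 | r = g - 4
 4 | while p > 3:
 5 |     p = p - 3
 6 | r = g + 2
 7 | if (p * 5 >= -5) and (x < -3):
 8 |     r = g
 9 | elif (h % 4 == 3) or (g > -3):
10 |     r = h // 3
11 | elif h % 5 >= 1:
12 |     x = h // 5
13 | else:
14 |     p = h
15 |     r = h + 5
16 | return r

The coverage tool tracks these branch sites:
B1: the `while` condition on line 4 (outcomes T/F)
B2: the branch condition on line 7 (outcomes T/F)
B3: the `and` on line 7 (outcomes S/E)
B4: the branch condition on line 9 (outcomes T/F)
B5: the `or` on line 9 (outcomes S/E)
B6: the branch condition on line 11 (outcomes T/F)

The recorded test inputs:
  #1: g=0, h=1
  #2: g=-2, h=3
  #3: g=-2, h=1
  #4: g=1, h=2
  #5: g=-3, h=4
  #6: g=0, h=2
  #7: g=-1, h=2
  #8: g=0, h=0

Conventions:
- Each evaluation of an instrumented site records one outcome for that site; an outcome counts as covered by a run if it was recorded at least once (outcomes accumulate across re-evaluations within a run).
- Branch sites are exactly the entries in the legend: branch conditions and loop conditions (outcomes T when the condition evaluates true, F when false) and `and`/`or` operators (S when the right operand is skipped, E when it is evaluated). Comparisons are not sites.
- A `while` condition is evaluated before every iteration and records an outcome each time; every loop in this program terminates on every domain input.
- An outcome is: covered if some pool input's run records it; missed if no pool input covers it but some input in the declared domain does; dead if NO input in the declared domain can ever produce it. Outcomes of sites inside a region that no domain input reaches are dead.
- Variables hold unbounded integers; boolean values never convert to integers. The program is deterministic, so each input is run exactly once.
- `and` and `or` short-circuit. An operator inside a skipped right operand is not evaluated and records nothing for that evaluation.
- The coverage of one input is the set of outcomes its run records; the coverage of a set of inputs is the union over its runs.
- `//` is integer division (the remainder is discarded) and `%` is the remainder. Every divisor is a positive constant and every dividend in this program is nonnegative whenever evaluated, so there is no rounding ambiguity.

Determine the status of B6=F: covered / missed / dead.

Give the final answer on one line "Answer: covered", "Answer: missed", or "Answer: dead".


no pool input records B6=F
but domain input (g=-3, h=0) does record it -> reachable, so missed
Answer: missed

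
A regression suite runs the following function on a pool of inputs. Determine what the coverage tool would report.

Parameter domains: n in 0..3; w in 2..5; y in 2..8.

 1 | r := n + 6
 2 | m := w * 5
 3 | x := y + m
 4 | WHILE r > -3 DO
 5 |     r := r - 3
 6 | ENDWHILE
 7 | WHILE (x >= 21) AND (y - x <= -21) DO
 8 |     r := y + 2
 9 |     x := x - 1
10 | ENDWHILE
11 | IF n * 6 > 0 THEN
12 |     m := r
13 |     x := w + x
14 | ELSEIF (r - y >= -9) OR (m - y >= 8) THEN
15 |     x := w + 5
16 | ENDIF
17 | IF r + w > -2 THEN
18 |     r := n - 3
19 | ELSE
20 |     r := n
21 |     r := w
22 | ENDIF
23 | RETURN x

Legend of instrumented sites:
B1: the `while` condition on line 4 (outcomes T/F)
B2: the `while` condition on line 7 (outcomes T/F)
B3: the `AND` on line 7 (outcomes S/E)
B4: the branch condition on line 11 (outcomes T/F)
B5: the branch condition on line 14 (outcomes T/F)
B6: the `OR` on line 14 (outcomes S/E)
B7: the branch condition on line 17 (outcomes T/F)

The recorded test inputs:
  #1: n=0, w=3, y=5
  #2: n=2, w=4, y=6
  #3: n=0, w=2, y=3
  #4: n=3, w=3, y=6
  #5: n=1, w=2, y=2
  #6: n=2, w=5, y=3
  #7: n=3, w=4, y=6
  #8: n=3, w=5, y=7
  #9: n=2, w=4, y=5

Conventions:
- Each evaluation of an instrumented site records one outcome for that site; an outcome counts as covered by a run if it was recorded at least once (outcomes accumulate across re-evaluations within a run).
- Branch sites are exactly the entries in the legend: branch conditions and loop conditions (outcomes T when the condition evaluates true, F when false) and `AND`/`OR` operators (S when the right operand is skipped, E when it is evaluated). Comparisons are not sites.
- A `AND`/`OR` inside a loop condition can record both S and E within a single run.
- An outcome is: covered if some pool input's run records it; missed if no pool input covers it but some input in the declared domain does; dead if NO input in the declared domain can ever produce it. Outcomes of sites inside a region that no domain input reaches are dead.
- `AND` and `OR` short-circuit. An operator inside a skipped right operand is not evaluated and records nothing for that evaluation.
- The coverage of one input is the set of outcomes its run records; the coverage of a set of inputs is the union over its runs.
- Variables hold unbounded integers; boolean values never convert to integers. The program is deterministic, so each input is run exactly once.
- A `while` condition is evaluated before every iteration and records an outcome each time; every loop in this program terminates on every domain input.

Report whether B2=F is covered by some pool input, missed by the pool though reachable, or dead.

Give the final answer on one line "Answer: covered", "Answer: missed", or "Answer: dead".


B2=F is recorded by pool input(s) 1, 2, 3, 4, 5, 6, 7, 8, 9 -> covered
Answer: covered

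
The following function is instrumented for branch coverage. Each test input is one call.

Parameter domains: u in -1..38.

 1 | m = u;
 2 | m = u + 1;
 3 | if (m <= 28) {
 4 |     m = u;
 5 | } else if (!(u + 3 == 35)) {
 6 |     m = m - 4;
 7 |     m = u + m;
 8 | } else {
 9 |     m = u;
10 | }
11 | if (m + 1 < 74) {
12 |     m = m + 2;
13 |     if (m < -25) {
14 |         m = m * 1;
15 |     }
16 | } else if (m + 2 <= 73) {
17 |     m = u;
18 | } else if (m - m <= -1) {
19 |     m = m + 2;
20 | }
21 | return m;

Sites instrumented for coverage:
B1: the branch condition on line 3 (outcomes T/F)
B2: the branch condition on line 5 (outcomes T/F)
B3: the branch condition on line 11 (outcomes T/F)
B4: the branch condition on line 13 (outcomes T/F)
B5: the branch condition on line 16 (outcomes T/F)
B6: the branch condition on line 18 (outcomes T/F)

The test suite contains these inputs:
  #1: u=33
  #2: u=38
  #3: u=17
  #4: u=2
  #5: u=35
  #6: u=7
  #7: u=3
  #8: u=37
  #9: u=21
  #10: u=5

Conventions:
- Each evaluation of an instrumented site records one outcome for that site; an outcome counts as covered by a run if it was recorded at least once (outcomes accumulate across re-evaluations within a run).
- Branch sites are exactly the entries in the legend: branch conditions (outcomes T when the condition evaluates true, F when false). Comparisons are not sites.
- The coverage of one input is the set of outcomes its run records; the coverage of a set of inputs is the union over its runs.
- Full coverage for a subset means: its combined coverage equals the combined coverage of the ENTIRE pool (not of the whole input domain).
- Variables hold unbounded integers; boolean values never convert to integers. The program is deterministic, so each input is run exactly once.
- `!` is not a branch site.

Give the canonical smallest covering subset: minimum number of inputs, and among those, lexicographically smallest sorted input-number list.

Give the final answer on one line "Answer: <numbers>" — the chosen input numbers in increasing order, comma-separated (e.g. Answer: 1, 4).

run #1 (u=33) runs B1->F, B2->T, B3->T, B4->F; records B1=F, B2=T, B3=T, B4=F
run #2 (u=38) runs B1->F, B2->T, B3->F, B5->F, B6->F; records B1=F, B2=T, B3=F, B5=F, B6=F
run #3 (u=17) runs B1->T, B3->T, B4->F; records B1=T, B3=T, B4=F
run #4 (u=2) runs B1->T, B3->T, B4->F; records B1=T, B3=T, B4=F
run #5 (u=35) runs B1->F, B2->T, B3->T, B4->F; records B1=F, B2=T, B3=T, B4=F
run #6 (u=7) runs B1->T, B3->T, B4->F; records B1=T, B3=T, B4=F
run #7 (u=3) runs B1->T, B3->T, B4->F; records B1=T, B3=T, B4=F
run #8 (u=37) runs B1->F, B2->T, B3->T, B4->F; records B1=F, B2=T, B3=T, B4=F
run #9 (u=21) runs B1->T, B3->T, B4->F; records B1=T, B3=T, B4=F
run #10 (u=5) runs B1->T, B3->T, B4->F; records B1=T, B3=T, B4=F
union over all inputs: B1=T, B1=F, B2=T, B3=T, B3=F, B4=F, B5=F, B6=F (8 outcomes)
no size-1 subset reaches all 8 outcomes (best union: 5/8)
at size 2, {2, 3} reaches all 8 outcomes; every lexicographically earlier size-2 subset fails

Answer: 2, 3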